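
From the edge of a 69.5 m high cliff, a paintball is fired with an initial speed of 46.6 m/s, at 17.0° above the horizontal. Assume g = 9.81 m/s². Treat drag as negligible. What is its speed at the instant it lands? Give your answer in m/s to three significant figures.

vₓ = 46.60 cos 17.0° = 44.56 m/s; v_y0 = 46.60 sin 17.0° = 13.62 m/s.
With up positive and y = 0 at the ground: y(t) = 69.5 + (13.62) t − 4.905 t². Setting y = 0 and taking the positive root: t = [13.62 + √(13.62² + 2·9.81·69.5)] / 9.81 = (13.62 + 39.36) / 9.81 = 5.401 s.
Vertical velocity at impact: v_y = v_y0 − g t = 13.62 − 9.81 × 5.401 = −39.36 m/s.
Speed: |v| = √(vₓ² + v_y²) = √(44.56² + 39.36²) = 59.46 m/s.

59.5 m/s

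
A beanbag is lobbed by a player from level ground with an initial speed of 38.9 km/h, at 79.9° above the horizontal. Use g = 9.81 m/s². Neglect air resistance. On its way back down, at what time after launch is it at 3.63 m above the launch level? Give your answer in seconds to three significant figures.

1.74 s

Convert: 38.9 km/h = 38.9/3.6 = 10.81 m/s.
vₓ = 10.81 cos 79.9° = 1.895 m/s; v_y0 = 10.81 sin 79.9° = 10.64 m/s.
Height y(t) = 10.64 t − 4.905 t² = 3.63 gives 4.905 t² − 10.64 t + 3.63 = 0.
t = [10.64 ± √(10.64² − 2·9.81·3.63)] / 9.81 = (10.64 ± 6.477) / 9.81, so t = 0.4242 s or t = 1.745 s.
The descending-branch root is 1.745 s.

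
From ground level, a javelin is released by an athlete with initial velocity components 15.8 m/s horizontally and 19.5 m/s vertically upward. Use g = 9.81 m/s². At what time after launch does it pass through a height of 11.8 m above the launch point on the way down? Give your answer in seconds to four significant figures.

Set y = v_y0 t − ½ g t² = 11.8: 4.905 t² − 19.50 t + 11.8 = 0.
Quadratic formula: t = (19.50 ± √148.73) / 9.81 = (19.50 ± 12.20) / 9.81 → t = 0.7446 s or 3.231 s.
The descending-branch root is 3.231 s.

3.231 s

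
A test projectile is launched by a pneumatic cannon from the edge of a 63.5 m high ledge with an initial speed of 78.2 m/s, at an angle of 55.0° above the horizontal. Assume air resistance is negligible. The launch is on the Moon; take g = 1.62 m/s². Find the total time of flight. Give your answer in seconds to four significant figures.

vₓ = 78.20 cos 55.0° = 44.85 m/s; v_y0 = 78.20 sin 55.0° = 64.06 m/s.
Vertical motion (up positive, ground at y = 0): 0.8100 t² − (64.06) t − 63.5 = 0, so t = (64.06 + √(64.06² + 2·1.62·63.5)) / 1.62 = (64.06 + 65.64) / 1.62 = 80.06 s.

80.06 s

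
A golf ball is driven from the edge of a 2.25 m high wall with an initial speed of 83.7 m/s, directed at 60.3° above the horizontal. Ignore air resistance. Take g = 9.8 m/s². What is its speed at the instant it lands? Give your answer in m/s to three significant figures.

Horizontal component vₓ = 83.70 cos 60.3° = 41.47 m/s; vertical v_y0 = 83.70 sin 60.3° = 72.70 m/s.
With up positive and y = 0 at the ground: y(t) = 2.25 + (72.70) t − 4.900 t². Setting y = 0 and taking the positive root: t = [72.70 + √(72.70² + 2·9.80·2.25)] / 9.80 = (72.70 + 73.01) / 9.80 = 14.87 s.
Vertical velocity at impact: v_y = v_y0 − g t = 72.70 − 9.80 × 14.87 = −73.01 m/s.
Speed: |v| = √(vₓ² + v_y²) = √(41.47² + 73.01²) = 83.96 m/s.

84.0 m/s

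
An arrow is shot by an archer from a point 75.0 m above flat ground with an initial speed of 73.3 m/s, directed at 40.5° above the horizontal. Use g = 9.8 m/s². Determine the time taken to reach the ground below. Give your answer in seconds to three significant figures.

11.1 s

Horizontal component vₓ = 73.30 cos 40.5° = 55.74 m/s; vertical v_y0 = 73.30 sin 40.5° = 47.60 m/s.
Vertical motion (up positive, ground at y = 0): 4.900 t² − (47.60) t − 75.0 = 0, so t = (47.60 + √(47.60² + 2·9.80·75.0)) / 9.80 = (47.60 + 61.12) / 9.80 = 11.09 s.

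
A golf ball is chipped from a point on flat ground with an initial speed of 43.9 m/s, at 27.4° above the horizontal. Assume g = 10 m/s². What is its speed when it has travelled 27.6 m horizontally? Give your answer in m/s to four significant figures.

vₓ = 43.90 cos 27.4° = 38.98 m/s; v_y0 = 43.90 sin 27.4° = 20.20 m/s.
x = vₓ t ⇒ t = 27.6/38.98 = 0.7081 s.
Vertical velocity there: v_y = v_y0 − g t = 20.20 − 10.0 × 0.7081 = 13.12 m/s.
Speed: √(vₓ² + v_y²) = √(38.98² + 13.12²) = 41.12 m/s.

41.12 m/s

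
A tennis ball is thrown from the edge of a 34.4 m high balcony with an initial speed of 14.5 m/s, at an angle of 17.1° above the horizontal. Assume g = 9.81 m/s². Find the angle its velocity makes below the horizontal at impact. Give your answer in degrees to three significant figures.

62.2°

Components: vₓ = 14.50 cos 17.1° = 13.86 m/s, v_y0 = 14.50 sin 17.1° = 4.264 m/s.
The projectile lands when y = 34.4 + (4.264) t − ½·9.81·t² = 0. Positive root: t = (4.264 + √(4.264² + 2·9.81·34.4)) / 9.81 = (4.264 + 26.33) / 9.81 = 3.118 s.
At impact: v_y = v_y0 − g t = −26.33 m/s; vₓ = 13.86 m/s.
Angle below horizontal: arctan(|v_y|/vₓ) = arctan(26.33/13.86) = 62.24°.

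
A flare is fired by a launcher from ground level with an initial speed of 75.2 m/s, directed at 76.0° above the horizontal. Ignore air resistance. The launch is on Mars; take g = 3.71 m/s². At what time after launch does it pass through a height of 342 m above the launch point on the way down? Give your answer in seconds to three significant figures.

Resolve: vₓ = 75.20 cos 76.0° = 18.19 m/s and v_y0 = 75.20 sin 76.0° = 72.97 m/s.
Require v_y0 t − ½ g t² = 342, i.e. 1.855 t² − 72.97 t + 342 = 0.
t = [72.97 ± √(72.97² − 2·3.71·342)] / 3.71 = (72.97 ± 52.79) / 3.71, so t = 5.439 s or t = 33.90 s.
The descending-branch root is 33.90 s.

33.9 s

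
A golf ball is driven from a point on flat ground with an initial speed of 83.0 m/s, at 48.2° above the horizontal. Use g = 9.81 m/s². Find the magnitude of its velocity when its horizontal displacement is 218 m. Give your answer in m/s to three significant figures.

60.0 m/s

Horizontal component vₓ = 83.00 cos 48.2° = 55.32 m/s; vertical v_y0 = 83.00 sin 48.2° = 61.87 m/s.
x = vₓ t ⇒ t = 218/55.32 = 3.941 s.
Vertical velocity there: v_y = v_y0 − g t = 61.87 − 9.81 × 3.941 = 23.22 m/s.
Speed: √(vₓ² + v_y²) = √(55.32² + 23.22²) = 60.00 m/s.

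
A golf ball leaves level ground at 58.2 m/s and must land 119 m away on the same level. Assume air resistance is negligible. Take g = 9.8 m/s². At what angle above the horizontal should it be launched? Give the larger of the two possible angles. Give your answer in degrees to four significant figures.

Level-ground range R = v₀² sin(2θ)/g ⇒ sin(2θ) = gR/v₀² = 9.80 × 119 / 58.2² = 0.3443.
2θ = 20.14° or 180° − 20.14° = 159.9°, so θ = 10.07° or 79.93°.
The larger angle is 79.93°.

79.93°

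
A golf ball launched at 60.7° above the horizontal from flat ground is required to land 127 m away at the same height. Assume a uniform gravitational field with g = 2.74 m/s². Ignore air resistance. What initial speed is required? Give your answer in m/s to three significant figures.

20.2 m/s

On level ground R = v₀² sin 2θ / g ⇒ v₀ = √(gR / sin 2θ).
v₀ = √(2.74 × 127 / sin 121.4°) = √(348.0 / 0.8536) = √407.69 = 20.19 m/s.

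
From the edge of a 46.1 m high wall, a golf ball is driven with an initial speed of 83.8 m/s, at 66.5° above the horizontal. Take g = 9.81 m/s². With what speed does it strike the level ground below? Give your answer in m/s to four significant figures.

89.03 m/s

Horizontal component vₓ = 83.80 cos 66.5° = 33.42 m/s; vertical v_y0 = 83.80 sin 66.5° = 76.85 m/s.
Vertical motion (up positive, ground at y = 0): 4.905 t² − (76.85) t − 46.1 = 0, so t = (76.85 + √(76.85² + 2·9.81·46.1)) / 9.81 = (76.85 + 82.52) / 9.81 = 16.25 s.
Vertical velocity at impact: v_y = v_y0 − g t = 76.85 − 9.81 × 16.25 = −82.52 m/s.
Speed: |v| = √(vₓ² + v_y²) = √(33.42² + 82.52²) = 89.03 m/s.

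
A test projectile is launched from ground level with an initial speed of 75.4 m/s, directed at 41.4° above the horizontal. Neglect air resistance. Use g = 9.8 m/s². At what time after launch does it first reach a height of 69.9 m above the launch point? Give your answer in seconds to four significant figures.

Components: vₓ = 75.40 cos 41.4° = 56.56 m/s, v_y0 = 75.40 sin 41.4° = 49.86 m/s.
Height y(t) = 49.86 t − 4.900 t² = 69.9 gives 4.900 t² − 49.86 t + 69.9 = 0.
Quadratic formula: t = (49.86 ± √1116.3) / 9.80 = (49.86 ± 33.41) / 9.80 → t = 1.679 s or 8.497 s.
The first (ascending) time is 1.679 s.

1.679 s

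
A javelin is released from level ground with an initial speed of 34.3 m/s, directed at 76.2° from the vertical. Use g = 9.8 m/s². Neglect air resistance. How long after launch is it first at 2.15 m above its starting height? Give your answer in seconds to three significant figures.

Components: vₓ = 34.30 sin 76.2° = 33.31 m/s, v_y0 = 34.30 cos 76.2° = 8.182 m/s.
Require v_y0 t − ½ g t² = 2.15, i.e. 4.900 t² − 8.182 t + 2.15 = 0.
Quadratic formula: t = (8.182 ± √24.800) / 9.80 = (8.182 ± 4.980) / 9.80 → t = 0.3267 s or 1.343 s.
The first (ascending) time is 0.3267 s.

0.327 s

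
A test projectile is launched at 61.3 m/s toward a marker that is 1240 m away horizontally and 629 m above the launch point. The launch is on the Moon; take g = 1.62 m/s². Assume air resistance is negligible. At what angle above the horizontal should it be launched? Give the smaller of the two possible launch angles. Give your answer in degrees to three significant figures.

47.6°

Trajectory: y = x tanθ − g x² (1 + tan²θ)/(2v₀²). With x = 1240, y = 629, v₀ = 61.3, g = 1.62:
331.4 tan²θ − 1240 tanθ + (960.4) = 0.
tanθ = [1240 ± √(1240² − 4 × 331.4 × (960.4))] / (2 × 331.4) = (1240 ± 514.1) / 662.9, giving tanθ = 1.095 or 2.646.
θ = 47.60° or 69.30°; the smaller is 47.60°.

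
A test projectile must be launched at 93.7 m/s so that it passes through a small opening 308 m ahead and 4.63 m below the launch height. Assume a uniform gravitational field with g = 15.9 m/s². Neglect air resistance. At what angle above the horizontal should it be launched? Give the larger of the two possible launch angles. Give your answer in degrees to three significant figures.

73.1°

Trajectory: y = x tanθ − g x² (1 + tan²θ)/(2v₀²). With x = 308, y = −4.63, v₀ = 93.7, g = 15.9:
85.90 tan²θ − 308 tanθ + (81.27) = 0.
tanθ = [308 ± √(308² − 4 × 85.90 × (81.27))] / (2 × 85.90) = (308 ± 258.7) / 171.8, giving tanθ = 0.2868 or 3.299.
θ = 16.00° or 73.14°; the larger is 73.14°.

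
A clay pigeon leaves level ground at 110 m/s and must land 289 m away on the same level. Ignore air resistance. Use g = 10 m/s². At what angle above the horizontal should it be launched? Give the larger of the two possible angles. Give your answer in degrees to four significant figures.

83.09°

Level-ground range R = v₀² sin(2θ)/g ⇒ sin(2θ) = gR/v₀² = 10.0 × 289 / 110² = 0.2388.
2θ = 13.82° or 180° − 13.82° = 166.2°, so θ = 6.909° or 83.09°.
The larger angle is 83.09°.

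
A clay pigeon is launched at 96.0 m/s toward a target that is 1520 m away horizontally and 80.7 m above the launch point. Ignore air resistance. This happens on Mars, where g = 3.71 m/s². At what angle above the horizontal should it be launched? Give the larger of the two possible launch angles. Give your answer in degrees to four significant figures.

Trajectory: y = x tanθ − g x² (1 + tan²θ)/(2v₀²). With x = 1520, y = 80.7, v₀ = 96.0, g = 3.71:
465.0 tan²θ − 1520 tanθ + (545.7) = 0.
tanθ = [1520 ± √(1520² − 4 × 465.0 × (545.7))] / (2 × 465.0) = (1520 ± 1138) / 930.1, giving tanθ = 0.4106 or 2.858.
θ = 22.32° or 70.71°; the larger is 70.71°.

70.71°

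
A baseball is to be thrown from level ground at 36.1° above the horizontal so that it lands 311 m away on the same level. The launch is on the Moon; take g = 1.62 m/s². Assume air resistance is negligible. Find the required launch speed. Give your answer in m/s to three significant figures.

23.0 m/s

From R = (v₀² / g) sin 2θ: v₀ = √(gR / sin 2θ).
v₀ = √(1.62 × 311 / sin 72.20°) = √(503.8 / 0.9521) = √529.15 = 23.00 m/s.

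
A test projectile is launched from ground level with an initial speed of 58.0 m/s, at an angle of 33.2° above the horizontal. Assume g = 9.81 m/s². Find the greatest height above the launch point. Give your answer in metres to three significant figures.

Components: vₓ = 58.00 cos 33.2° = 48.53 m/s, v_y0 = 58.00 sin 33.2° = 31.76 m/s.
Peak height H = v_y0² / (2g) = 1008.6 / 19.62 = 51.41 m.

51.4 m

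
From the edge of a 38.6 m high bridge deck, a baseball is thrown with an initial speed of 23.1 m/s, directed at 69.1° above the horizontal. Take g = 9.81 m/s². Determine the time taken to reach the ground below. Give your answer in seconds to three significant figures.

Resolve: vₓ = 23.10 cos 69.1° = 8.241 m/s and v_y0 = 23.10 sin 69.1° = 21.58 m/s.
The projectile lands when y = 38.6 + (21.58) t − ½·9.81·t² = 0. Positive root: t = (21.58 + √(21.58² + 2·9.81·38.6)) / 9.81 = (21.58 + 34.97) / 9.81 = 5.765 s.

5.76 s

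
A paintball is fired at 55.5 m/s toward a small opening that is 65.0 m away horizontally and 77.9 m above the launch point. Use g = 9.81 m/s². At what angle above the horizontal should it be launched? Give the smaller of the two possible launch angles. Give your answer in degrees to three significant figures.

Trajectory: y = x tanθ − g x² (1 + tan²θ)/(2v₀²). With x = 65.0, y = 77.9, v₀ = 55.5, g = 9.81:
6.728 tan²θ − 65.0 tanθ + (84.63) = 0.
tanθ = [65.0 ± √(65.0² − 4 × 6.728 × (84.63))] / (2 × 6.728) = (65.0 ± 44.13) / 13.46, giving tanθ = 1.551 or 8.110.
θ = 57.19° or 82.97°; the smaller is 57.19°.

57.2°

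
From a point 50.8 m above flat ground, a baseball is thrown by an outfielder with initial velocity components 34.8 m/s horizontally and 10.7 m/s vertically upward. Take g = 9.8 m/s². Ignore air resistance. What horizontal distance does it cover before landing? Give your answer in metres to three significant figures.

Vertical motion (up positive, ground at y = 0): 4.900 t² − (10.70) t − 50.8 = 0, so t = (10.70 + √(10.70² + 2·9.80·50.8)) / 9.80 = (10.70 + 33.32) / 9.80 = 4.492 s.
Horizontal distance: R = vₓ t = 34.80 × 4.492 = 156.3 m.

156 m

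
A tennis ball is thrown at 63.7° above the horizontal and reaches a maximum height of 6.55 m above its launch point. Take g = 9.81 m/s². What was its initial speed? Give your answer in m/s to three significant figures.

At the peak v_y = 0, so v_y0 = √(2gH) = √(2 × 9.81 × 6.55) = 11.34 m/s.
v_y0 = v₀ sin θ ⇒ v₀ = 11.34 / sin 63.7° = 12.65 m/s.

12.6 m/s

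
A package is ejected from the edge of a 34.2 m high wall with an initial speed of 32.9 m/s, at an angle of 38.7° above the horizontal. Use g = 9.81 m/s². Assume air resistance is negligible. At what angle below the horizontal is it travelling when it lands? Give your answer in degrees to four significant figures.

52.18°

Components: vₓ = 32.90 cos 38.7° = 25.68 m/s, v_y0 = 32.90 sin 38.7° = 20.57 m/s.
The projectile lands when y = 34.2 + (20.57) t − ½·9.81·t² = 0. Positive root: t = (20.57 + √(20.57² + 2·9.81·34.2)) / 9.81 = (20.57 + 33.08) / 9.81 = 5.469 s.
At impact: v_y = v_y0 − g t = −33.08 m/s; vₓ = 25.68 m/s.
Angle below horizontal: arctan(|v_y|/vₓ) = arctan(33.08/25.68) = 52.18°.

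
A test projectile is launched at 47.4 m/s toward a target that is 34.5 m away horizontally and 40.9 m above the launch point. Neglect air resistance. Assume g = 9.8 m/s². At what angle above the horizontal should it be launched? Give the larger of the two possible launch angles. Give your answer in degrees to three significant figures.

85.2°

Trajectory: y = x tanθ − g x² (1 + tan²θ)/(2v₀²). With x = 34.5, y = 40.9, v₀ = 47.4, g = 9.80:
2.596 tan²θ − 34.5 tanθ + (43.50) = 0.
tanθ = [34.5 ± √(34.5² − 4 × 2.596 × (43.50))] / (2 × 2.596) = (34.5 ± 27.18) / 5.192, giving tanθ = 1.410 or 11.88.
θ = 54.66° or 85.19°; the larger is 85.19°.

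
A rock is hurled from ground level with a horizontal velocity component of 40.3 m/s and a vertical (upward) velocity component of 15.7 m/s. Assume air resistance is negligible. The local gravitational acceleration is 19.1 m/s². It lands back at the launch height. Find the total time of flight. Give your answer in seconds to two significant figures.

Time of flight on level ground: T = 2 v_y0 / g = 2 × 15.70 / 19.1 = 1.644 s.

1.6 s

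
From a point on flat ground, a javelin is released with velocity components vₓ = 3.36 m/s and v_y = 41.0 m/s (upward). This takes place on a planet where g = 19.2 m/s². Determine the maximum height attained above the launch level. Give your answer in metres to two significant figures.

44 m

Maximum height: H = v_y0² / (2g) = 41.00² / (2 × 19.2) = 43.78 m.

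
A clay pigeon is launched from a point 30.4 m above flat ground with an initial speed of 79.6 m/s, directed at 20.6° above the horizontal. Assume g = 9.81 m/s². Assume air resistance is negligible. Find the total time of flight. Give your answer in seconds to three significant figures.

Horizontal component vₓ = 79.60 cos 20.6° = 74.51 m/s; vertical v_y0 = 79.60 sin 20.6° = 28.01 m/s.
Vertical motion (up positive, ground at y = 0): 4.905 t² − (28.01) t − 30.4 = 0, so t = (28.01 + √(28.01² + 2·9.81·30.4)) / 9.81 = (28.01 + 37.16) / 9.81 = 6.643 s.

6.64 s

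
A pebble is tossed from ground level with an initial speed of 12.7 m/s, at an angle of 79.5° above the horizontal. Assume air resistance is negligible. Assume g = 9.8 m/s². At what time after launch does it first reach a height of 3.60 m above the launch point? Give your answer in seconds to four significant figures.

Resolve: vₓ = 12.70 cos 79.5° = 2.314 m/s and v_y0 = 12.70 sin 79.5° = 12.49 m/s.
Set y = v_y0 t − ½ g t² = 3.60: 4.900 t² − 12.49 t + 3.60 = 0.
t = [12.49 ± √(12.49² − 2·9.80·3.60)] / 9.80 = (12.49 ± 9.240) / 9.80, so t = 0.3314 s or t = 2.217 s.
The first (ascending) time is 0.3314 s.

0.3314 s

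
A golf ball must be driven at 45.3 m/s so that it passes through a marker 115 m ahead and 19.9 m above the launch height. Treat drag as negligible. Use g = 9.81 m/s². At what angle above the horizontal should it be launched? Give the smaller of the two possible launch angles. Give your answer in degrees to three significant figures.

Trajectory: y = x tanθ − g x² (1 + tan²θ)/(2v₀²). With x = 115, y = 19.9, v₀ = 45.3, g = 9.81:
31.61 tan²θ − 115 tanθ + (51.51) = 0.
tanθ = [115 ± √(115² − 4 × 31.61 × (51.51))] / (2 × 31.61) = (115 ± 81.93) / 63.22, giving tanθ = 0.5232 or 3.115.
θ = 27.62° or 72.20°; the smaller is 27.62°.

27.6°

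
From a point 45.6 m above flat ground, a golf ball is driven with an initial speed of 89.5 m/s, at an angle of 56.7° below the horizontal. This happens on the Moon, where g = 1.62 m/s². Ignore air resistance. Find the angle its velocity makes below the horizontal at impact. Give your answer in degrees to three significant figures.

Components: vₓ = 89.50 cos 56.7° = 49.14 m/s, v_y0 = −74.80 m/s (downward).
Vertical motion (up positive, ground at y = 0): 0.8100 t² − (−74.80) t − 45.6 = 0, so t = (−74.80 + √(74.80² + 2·1.62·45.6)) / 1.62 = (−74.80 + 75.79) / 1.62 = 0.6056 s.
At impact: v_y = v_y0 − g t = −75.79 m/s; vₓ = 49.14 m/s.
Angle below horizontal: arctan(|v_y|/vₓ) = arctan(75.79/49.14) = 57.04°.

57.0°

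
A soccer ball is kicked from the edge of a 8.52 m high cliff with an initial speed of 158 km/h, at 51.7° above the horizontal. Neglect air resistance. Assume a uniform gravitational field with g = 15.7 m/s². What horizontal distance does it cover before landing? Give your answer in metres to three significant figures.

Convert: 158 km/h = 158/3.6 = 43.89 m/s.
Horizontal component vₓ = 43.89 cos 51.7° = 27.20 m/s; vertical v_y0 = 43.89 sin 51.7° = 34.44 m/s.
Vertical motion (up positive, ground at y = 0): 7.850 t² − (34.44) t − 8.52 = 0, so t = (34.44 + √(34.44² + 2·15.7·8.52)) / 15.7 = (34.44 + 38.13) / 15.7 = 4.622 s.
Horizontal distance: R = vₓ t = 27.20 × 4.622 = 125.7 m.

126 m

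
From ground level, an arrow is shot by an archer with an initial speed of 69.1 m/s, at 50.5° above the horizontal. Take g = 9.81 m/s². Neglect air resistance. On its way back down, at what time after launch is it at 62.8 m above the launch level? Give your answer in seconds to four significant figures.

Components: vₓ = 69.10 cos 50.5° = 43.95 m/s, v_y0 = 69.10 sin 50.5° = 53.32 m/s.
Set y = v_y0 t − ½ g t² = 62.8: 4.905 t² − 53.32 t + 62.8 = 0.
Quadratic formula: t = (53.32 ± √1610.8) / 9.81 = (53.32 ± 40.13) / 9.81 → t = 1.344 s or 9.526 s.
The descending-branch root is 9.526 s.

9.526 s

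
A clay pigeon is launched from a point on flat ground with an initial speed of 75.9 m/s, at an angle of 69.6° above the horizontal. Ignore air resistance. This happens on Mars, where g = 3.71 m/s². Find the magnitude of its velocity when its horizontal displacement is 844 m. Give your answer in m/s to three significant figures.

Components: vₓ = 75.90 cos 69.6° = 26.46 m/s, v_y0 = 75.90 sin 69.6° = 71.14 m/s.
Time to reach x = 844 m: t = x/vₓ = 844/26.46 = 31.90 s.
Vertical velocity there: v_y = v_y0 − g t = 71.14 − 3.71 × 31.90 = −47.21 m/s.
Speed: √(vₓ² + v_y²) = √(26.46² + 47.21²) = 54.12 m/s.

54.1 m/s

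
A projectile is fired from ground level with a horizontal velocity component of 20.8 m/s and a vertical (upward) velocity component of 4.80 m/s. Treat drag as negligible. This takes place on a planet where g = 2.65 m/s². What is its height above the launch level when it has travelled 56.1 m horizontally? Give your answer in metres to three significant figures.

Time to reach x = 56.1 m: t = x/vₓ = 56.1/20.80 = 2.697 s.
Height: y = v_y0 t − ½ g t² = 4.800 × 2.697 − 1.325 × 2.697² = 12.95 − 9.639 = 3.308 m.

3.31 m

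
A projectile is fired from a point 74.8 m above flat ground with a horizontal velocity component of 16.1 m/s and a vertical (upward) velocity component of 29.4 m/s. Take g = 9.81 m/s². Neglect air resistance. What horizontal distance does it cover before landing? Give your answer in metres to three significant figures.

Vertical motion (up positive, ground at y = 0): 4.905 t² − (29.40) t − 74.8 = 0, so t = (29.40 + √(29.40² + 2·9.81·74.8)) / 9.81 = (29.40 + 48.29) / 9.81 = 7.919 s.
Horizontal distance: R = vₓ t = 16.10 × 7.919 = 127.5 m.

128 m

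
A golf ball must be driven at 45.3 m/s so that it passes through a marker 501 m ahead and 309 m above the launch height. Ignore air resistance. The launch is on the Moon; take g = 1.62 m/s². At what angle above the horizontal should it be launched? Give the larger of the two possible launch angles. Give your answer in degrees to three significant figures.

Trajectory: y = x tanθ − g x² (1 + tan²θ)/(2v₀²). With x = 501, y = 309, v₀ = 45.3, g = 1.62:
99.07 tan²θ − 501 tanθ + (408.1) = 0.
tanθ = [501 ± √(501² − 4 × 99.07 × (408.1))] / (2 × 99.07) = (501 ± 298.8) / 198.1, giving tanθ = 1.020 or 4.036.
θ = 45.58° or 76.09°; the larger is 76.09°.

76.1°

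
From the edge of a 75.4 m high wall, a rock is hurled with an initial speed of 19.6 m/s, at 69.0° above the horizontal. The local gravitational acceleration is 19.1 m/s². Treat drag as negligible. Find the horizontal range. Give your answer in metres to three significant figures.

27.6 m

Resolve: vₓ = 19.60 cos 69.0° = 7.024 m/s and v_y0 = 19.60 sin 69.0° = 18.30 m/s.
With up positive and y = 0 at the ground: y(t) = 75.4 + (18.30) t − 9.550 t². Setting y = 0 and taking the positive root: t = [18.30 + √(18.30² + 2·19.1·75.4)] / 19.1 = (18.30 + 56.70) / 19.1 = 3.927 s.
Horizontal distance: R = vₓ t = 7.024 × 3.927 = 27.58 m.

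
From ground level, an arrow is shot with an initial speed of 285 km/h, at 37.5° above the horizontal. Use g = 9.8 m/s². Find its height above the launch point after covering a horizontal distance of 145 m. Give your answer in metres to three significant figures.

Convert: 285 km/h = 285/3.6 = 79.17 m/s.
Components: vₓ = 79.17 cos 37.5° = 62.81 m/s, v_y0 = 79.17 sin 37.5° = 48.19 m/s.
x = vₓ t ⇒ t = 145/62.81 = 2.309 s.
Height: y = v_y0 t − ½ g t² = 48.19 × 2.309 − 4.900 × 2.309² = 111.3 − 26.12 = 85.15 m.

85.1 m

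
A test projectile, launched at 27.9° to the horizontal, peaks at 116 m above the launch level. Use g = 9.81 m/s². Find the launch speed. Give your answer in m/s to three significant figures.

102 m/s

At the peak v_y = 0, so v_y0 = √(2gH) = √(2 × 9.81 × 116) = 47.71 m/s.
v_y0 = v₀ sin θ ⇒ v₀ = 47.71 / sin 27.9° = 102.0 m/s.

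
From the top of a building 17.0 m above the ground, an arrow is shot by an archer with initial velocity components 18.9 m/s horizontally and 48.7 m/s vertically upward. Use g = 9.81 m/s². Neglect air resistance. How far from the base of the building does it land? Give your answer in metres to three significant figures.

With up positive and y = 0 at the ground: y(t) = 17.0 + (48.70) t − 4.905 t². Setting y = 0 and taking the positive root: t = [48.70 + √(48.70² + 2·9.81·17.0)] / 9.81 = (48.70 + 52.01) / 9.81 = 10.27 s.
Horizontal distance: R = vₓ t = 18.90 × 10.27 = 194.0 m.

194 m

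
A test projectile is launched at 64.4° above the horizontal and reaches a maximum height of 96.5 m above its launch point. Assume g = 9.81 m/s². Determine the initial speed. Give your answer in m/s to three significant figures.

At the peak v_y = 0, so v_y0 = √(2gH) = √(2 × 9.81 × 96.5) = 43.51 m/s.
v_y0 = v₀ sin θ ⇒ v₀ = 43.51 / sin 64.4° = 48.25 m/s.

48.2 m/s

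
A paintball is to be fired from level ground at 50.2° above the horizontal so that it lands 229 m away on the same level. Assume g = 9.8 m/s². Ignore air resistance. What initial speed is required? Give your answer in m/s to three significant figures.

47.8 m/s

Level-ground range: R = v₀² sin(2θ)/g, so v₀ = √(gR / sin 2θ).
v₀ = √(9.80 × 229 / sin 100.4°) = √(2244 / 0.9836) = √2281.7 = 47.77 m/s.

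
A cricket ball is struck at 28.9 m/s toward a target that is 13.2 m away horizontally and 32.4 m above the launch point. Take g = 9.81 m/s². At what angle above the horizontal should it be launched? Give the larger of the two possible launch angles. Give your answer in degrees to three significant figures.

Trajectory: y = x tanθ − g x² (1 + tan²θ)/(2v₀²). With x = 13.2, y = 32.4, v₀ = 28.9, g = 9.81:
1.023 tan²θ − 13.2 tanθ + (33.42) = 0.
tanθ = [13.2 ± √(13.2² − 4 × 1.023 × (33.42))] / (2 × 1.023) = (13.2 ± 6.118) / 2.047, giving tanθ = 3.460 or 9.440.
θ = 73.88° or 83.95°; the larger is 83.95°.

84.0°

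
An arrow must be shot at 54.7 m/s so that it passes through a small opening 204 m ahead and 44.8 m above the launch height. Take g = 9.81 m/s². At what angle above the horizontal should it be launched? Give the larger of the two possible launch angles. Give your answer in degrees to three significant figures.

Trajectory: y = x tanθ − g x² (1 + tan²θ)/(2v₀²). With x = 204, y = 44.8, v₀ = 54.7, g = 9.81:
68.22 tan²θ − 204 tanθ + (113.0) = 0.
tanθ = [204 ± √(204² − 4 × 68.22 × (113.0))] / (2 × 68.22) = (204 ± 103.8) / 136.4, giving tanθ = 0.7344 or 2.256.
θ = 36.29° or 66.09°; the larger is 66.09°.

66.1°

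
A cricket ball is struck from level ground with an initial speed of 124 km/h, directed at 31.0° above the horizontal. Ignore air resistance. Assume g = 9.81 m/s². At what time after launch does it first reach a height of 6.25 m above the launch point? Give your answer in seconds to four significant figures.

0.3956 s

Convert: 124 km/h = 124/3.6 = 34.44 m/s.
vₓ = 34.44 cos 31.0° = 29.52 m/s; v_y0 = 34.44 sin 31.0° = 17.74 m/s.
Set y = v_y0 t − ½ g t² = 6.25: 4.905 t² − 17.74 t + 6.25 = 0.
t = [17.74 ± √(17.74² − 2·9.81·6.25)] / 9.81 = (17.74 ± 13.86) / 9.81, so t = 0.3956 s or t = 3.221 s.
The first (ascending) time is 0.3956 s.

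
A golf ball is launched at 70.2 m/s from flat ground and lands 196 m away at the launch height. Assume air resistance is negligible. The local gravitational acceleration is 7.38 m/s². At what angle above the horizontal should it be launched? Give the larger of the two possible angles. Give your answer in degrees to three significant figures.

81.5°

From R = (v₀²/g) sin 2θ: sin 2θ = 7.38 × 196 / 4928.0 = 0.2935.
2θ = 17.07° or 180° − 17.07° = 162.9°, so θ = 8.534° or 81.47°.
The larger angle is 81.47°.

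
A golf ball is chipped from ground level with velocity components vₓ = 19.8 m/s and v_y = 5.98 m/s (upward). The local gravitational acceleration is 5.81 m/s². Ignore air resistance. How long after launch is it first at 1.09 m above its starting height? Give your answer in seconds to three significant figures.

Height y(t) = 5.980 t − 2.905 t² = 1.09 gives 2.905 t² − 5.980 t + 1.09 = 0.
Quadratic formula: t = (5.980 ± √23.095) / 5.81 = (5.980 ± 4.806) / 5.81 → t = 0.2021 s or 1.856 s.
The first (ascending) time is 0.2021 s.

0.202 s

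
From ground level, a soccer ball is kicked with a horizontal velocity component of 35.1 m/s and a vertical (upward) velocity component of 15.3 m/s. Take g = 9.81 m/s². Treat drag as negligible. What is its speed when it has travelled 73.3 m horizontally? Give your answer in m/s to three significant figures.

35.5 m/s

At x = 73.3 m, t = x/vₓ = 73.3/35.10 = 2.088 s.
Vertical velocity there: v_y = v_y0 − g t = 15.30 − 9.81 × 2.088 = −5.186 m/s.
Speed: √(vₓ² + v_y²) = √(35.10² + 5.186²) = 35.48 m/s.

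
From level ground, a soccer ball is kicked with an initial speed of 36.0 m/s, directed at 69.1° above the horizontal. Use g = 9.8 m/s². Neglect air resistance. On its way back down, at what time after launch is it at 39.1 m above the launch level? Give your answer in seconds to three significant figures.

5.38 s

Resolve: vₓ = 36.00 cos 69.1° = 12.84 m/s and v_y0 = 36.00 sin 69.1° = 33.63 m/s.
Height y(t) = 33.63 t − 4.900 t² = 39.1 gives 4.900 t² − 33.63 t + 39.1 = 0.
t = [33.63 ± √(33.63² − 2·9.80·39.1)] / 9.80 = (33.63 ± 19.10) / 9.80, so t = 1.483 s or t = 5.380 s.
The descending-branch root is 5.380 s.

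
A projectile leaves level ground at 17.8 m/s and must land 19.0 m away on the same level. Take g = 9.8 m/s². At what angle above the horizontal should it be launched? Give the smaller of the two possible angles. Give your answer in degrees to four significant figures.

R = v₀² sin 2θ / g gives sin 2θ = gR/v₀² = 9.80·19.0/17.8² = 0.5877.
2θ = 35.99° or 180° − 35.99° = 144.0°, so θ = 18.00° or 72.00°.
The smaller angle is 18.00°.

18.00°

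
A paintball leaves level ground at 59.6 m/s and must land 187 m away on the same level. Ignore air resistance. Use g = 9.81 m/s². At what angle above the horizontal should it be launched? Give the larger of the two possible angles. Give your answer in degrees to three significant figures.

74.5°

Level-ground range R = v₀² sin(2θ)/g ⇒ sin(2θ) = gR/v₀² = 9.81 × 187 / 59.6² = 0.5164.
2θ = 31.09° or 180° − 31.09° = 148.9°, so θ = 15.55° or 74.45°.
The larger angle is 74.45°.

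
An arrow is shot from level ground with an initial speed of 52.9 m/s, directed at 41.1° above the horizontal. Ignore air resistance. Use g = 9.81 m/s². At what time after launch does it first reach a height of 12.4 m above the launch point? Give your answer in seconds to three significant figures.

Resolve: vₓ = 52.90 cos 41.1° = 39.86 m/s and v_y0 = 52.90 sin 41.1° = 34.78 m/s.
Height y(t) = 34.78 t − 4.905 t² = 12.4 gives 4.905 t² − 34.78 t + 12.4 = 0.
t = [34.78 ± √(34.78² − 2·9.81·12.4)] / 9.81 = (34.78 ± 31.08) / 9.81, so t = 0.3766 s or t = 6.713 s.
The first (ascending) time is 0.3766 s.

0.377 s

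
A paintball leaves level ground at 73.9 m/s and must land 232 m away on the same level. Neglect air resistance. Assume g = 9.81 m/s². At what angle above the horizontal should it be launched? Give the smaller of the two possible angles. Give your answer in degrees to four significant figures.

12.31°

Level-ground range R = v₀² sin(2θ)/g ⇒ sin(2θ) = gR/v₀² = 9.81 × 232 / 73.9² = 0.4167.
2θ = 24.63° or 180° − 24.63° = 155.4°, so θ = 12.31° or 77.69°.
The smaller angle is 12.31°.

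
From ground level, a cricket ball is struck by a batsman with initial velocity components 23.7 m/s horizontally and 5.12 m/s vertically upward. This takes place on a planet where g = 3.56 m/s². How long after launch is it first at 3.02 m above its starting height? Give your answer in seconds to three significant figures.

Require v_y0 t − ½ g t² = 3.02, i.e. 1.780 t² − 5.120 t + 3.02 = 0.
Quadratic formula: t = (5.120 ± √4.7120) / 3.56 = (5.120 ± 2.171) / 3.56 → t = 0.8285 s or 2.048 s.
The first (ascending) time is 0.8285 s.

0.828 s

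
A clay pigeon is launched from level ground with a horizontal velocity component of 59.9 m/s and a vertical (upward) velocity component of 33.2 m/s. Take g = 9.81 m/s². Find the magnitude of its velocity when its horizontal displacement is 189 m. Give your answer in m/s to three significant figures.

59.9 m/s

Time to reach x = 189 m: t = x/vₓ = 189/59.90 = 3.155 s.
Vertical velocity there: v_y = v_y0 − g t = 33.20 − 9.81 × 3.155 = 2.247 m/s.
Speed: √(vₓ² + v_y²) = √(59.90² + 2.247²) = 59.94 m/s.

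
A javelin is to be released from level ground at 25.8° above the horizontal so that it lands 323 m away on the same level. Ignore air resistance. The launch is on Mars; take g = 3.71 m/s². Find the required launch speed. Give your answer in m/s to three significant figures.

Level-ground range: R = v₀² sin(2θ)/g, so v₀ = √(gR / sin 2θ).
v₀ = √(3.71 × 323 / sin 51.60°) = √(1198 / 0.7837) = √1529.1 = 39.10 m/s.

39.1 m/s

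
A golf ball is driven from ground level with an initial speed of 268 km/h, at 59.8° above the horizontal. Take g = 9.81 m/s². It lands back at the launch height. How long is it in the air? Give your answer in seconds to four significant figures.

Convert: 268 km/h = 268/3.6 = 74.44 m/s.
vₓ = 74.44 cos 59.8° = 37.45 m/s; v_y0 = 74.44 sin 59.8° = 64.34 m/s.
Time of flight on level ground: T = 2 v_y0 / g = 2 × 64.34 / 9.81 = 13.12 s.

13.12 s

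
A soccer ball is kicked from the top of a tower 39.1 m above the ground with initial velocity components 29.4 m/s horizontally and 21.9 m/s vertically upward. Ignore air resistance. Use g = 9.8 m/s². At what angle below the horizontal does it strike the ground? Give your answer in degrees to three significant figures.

With up positive and y = 0 at the ground: y(t) = 39.1 + (21.90) t − 4.900 t². Setting y = 0 and taking the positive root: t = [21.90 + √(21.90² + 2·9.80·39.1)] / 9.80 = (21.90 + 35.30) / 9.80 = 5.837 s.
At impact: v_y = v_y0 − g t = −35.30 m/s; vₓ = 29.40 m/s.
Angle below horizontal: arctan(|v_y|/vₓ) = arctan(35.30/29.40) = 50.21°.

50.2°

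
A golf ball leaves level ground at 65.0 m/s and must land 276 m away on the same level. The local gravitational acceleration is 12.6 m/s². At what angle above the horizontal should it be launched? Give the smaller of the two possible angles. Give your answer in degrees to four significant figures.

Level-ground range R = v₀² sin(2θ)/g ⇒ sin(2θ) = gR/v₀² = 12.6 × 276 / 65.0² = 0.8231.
2θ = 55.40° or 180° − 55.40° = 124.6°, so θ = 27.70° or 62.30°.
The smaller angle is 27.70°.

27.70°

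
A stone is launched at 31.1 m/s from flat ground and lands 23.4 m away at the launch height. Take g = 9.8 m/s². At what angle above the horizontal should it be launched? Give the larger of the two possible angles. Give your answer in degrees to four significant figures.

Level-ground range R = v₀² sin(2θ)/g ⇒ sin(2θ) = gR/v₀² = 9.80 × 23.4 / 31.1² = 0.2371.
2θ = 13.72° or 180° − 13.72° = 166.3°, so θ = 6.858° or 83.14°.
The larger angle is 83.14°.

83.14°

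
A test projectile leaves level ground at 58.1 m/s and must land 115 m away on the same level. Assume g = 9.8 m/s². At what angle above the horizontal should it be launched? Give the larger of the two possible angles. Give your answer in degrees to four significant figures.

80.25°

Level-ground range R = v₀² sin(2θ)/g ⇒ sin(2θ) = gR/v₀² = 9.80 × 115 / 58.1² = 0.3339.
2θ = 19.50° or 180° − 19.50° = 160.5°, so θ = 9.752° or 80.25°.
The larger angle is 80.25°.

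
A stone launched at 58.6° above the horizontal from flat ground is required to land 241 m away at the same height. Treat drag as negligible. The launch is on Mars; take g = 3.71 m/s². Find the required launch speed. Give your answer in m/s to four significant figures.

From R = (v₀² / g) sin 2θ: v₀ = √(gR / sin 2θ).
v₀ = √(3.71 × 241 / sin 117.2°) = √(894.1 / 0.8894) = √1005.3 = 31.71 m/s.

31.71 m/s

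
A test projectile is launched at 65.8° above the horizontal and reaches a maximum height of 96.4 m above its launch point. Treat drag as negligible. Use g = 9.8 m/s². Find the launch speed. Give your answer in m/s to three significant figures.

47.7 m/s

At the peak v_y = 0, so v_y0 = √(2gH) = √(2 × 9.80 × 96.4) = 43.47 m/s.
v_y0 = v₀ sin θ ⇒ v₀ = 43.47 / sin 65.8° = 47.66 m/s.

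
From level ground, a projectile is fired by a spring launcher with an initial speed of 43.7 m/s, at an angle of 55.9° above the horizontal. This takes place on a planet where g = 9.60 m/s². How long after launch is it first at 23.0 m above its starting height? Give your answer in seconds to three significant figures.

Components: vₓ = 43.70 cos 55.9° = 24.50 m/s, v_y0 = 43.70 sin 55.9° = 36.19 m/s.
Height y(t) = 36.19 t − 4.800 t² = 23.0 gives 4.800 t² − 36.19 t + 23.0 = 0.
Quadratic formula: t = (36.19 ± √867.84) / 9.60 = (36.19 ± 29.46) / 9.60 → t = 0.7007 s or 6.838 s.
The first (ascending) time is 0.7007 s.

0.701 s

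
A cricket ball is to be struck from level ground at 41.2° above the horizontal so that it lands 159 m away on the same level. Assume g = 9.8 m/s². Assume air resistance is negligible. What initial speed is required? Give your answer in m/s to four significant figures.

Level-ground range: R = v₀² sin(2θ)/g, so v₀ = √(gR / sin 2θ).
v₀ = √(9.80 × 159 / sin 82.40°) = √(1558 / 0.9912) = √1572.0 = 39.65 m/s.

39.65 m/s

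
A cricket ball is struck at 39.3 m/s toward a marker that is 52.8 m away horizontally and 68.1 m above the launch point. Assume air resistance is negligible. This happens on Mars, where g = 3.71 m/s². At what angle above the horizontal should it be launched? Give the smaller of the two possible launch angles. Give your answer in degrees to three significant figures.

56.2°

Trajectory: y = x tanθ − g x² (1 + tan²θ)/(2v₀²). With x = 52.8, y = 68.1, v₀ = 39.3, g = 3.71:
3.348 tan²θ − 52.8 tanθ + (71.45) = 0.
tanθ = [52.8 ± √(52.8² − 4 × 3.348 × (71.45))] / (2 × 3.348) = (52.8 ± 42.79) / 6.697, giving tanθ = 1.495 or 14.27.
θ = 56.22° or 85.99°; the smaller is 56.22°.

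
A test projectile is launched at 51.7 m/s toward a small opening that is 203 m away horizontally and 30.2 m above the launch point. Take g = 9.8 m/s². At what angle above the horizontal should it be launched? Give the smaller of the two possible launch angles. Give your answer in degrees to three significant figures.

Trajectory: y = x tanθ − g x² (1 + tan²θ)/(2v₀²). With x = 203, y = 30.2, v₀ = 51.7, g = 9.80:
75.55 tan²θ − 203 tanθ + (105.7) = 0.
tanθ = [203 ± √(203² − 4 × 75.55 × (105.7))] / (2 × 75.55) = (203 ± 96.20) / 151.1, giving tanθ = 0.7068 or 1.980.
θ = 35.25° or 63.21°; the smaller is 35.25°.

35.3°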